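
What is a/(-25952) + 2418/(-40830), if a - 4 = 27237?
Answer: -195833661/176603360 ≈ -1.1089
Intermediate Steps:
a = 27241 (a = 4 + 27237 = 27241)
a/(-25952) + 2418/(-40830) = 27241/(-25952) + 2418/(-40830) = 27241*(-1/25952) + 2418*(-1/40830) = -27241/25952 - 403/6805 = -195833661/176603360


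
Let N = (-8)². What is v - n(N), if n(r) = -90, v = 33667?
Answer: 33757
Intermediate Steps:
N = 64
v - n(N) = 33667 - 1*(-90) = 33667 + 90 = 33757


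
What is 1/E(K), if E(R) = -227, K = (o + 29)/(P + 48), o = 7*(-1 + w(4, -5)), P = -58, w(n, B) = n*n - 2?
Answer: -1/227 ≈ -0.0044053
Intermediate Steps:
w(n, B) = -2 + n**2 (w(n, B) = n**2 - 2 = -2 + n**2)
o = 91 (o = 7*(-1 + (-2 + 4**2)) = 7*(-1 + (-2 + 16)) = 7*(-1 + 14) = 7*13 = 91)
K = -12 (K = (91 + 29)/(-58 + 48) = 120/(-10) = 120*(-1/10) = -12)
1/E(K) = 1/(-227) = -1/227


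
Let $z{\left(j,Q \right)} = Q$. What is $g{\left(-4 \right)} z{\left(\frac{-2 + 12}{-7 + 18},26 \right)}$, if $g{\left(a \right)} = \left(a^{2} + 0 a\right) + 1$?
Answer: $442$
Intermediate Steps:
$g{\left(a \right)} = 1 + a^{2}$ ($g{\left(a \right)} = \left(a^{2} + 0\right) + 1 = a^{2} + 1 = 1 + a^{2}$)
$g{\left(-4 \right)} z{\left(\frac{-2 + 12}{-7 + 18},26 \right)} = \left(1 + \left(-4\right)^{2}\right) 26 = \left(1 + 16\right) 26 = 17 \cdot 26 = 442$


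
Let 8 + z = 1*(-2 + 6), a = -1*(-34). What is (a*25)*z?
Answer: -3400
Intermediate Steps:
a = 34
z = -4 (z = -8 + 1*(-2 + 6) = -8 + 1*4 = -8 + 4 = -4)
(a*25)*z = (34*25)*(-4) = 850*(-4) = -3400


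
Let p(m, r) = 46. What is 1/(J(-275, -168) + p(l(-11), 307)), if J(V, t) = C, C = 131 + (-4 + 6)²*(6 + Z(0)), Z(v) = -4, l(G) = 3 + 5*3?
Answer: 1/185 ≈ 0.0054054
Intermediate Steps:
l(G) = 18 (l(G) = 3 + 15 = 18)
C = 139 (C = 131 + (-4 + 6)²*(6 - 4) = 131 + 2²*2 = 131 + 4*2 = 131 + 8 = 139)
J(V, t) = 139
1/(J(-275, -168) + p(l(-11), 307)) = 1/(139 + 46) = 1/185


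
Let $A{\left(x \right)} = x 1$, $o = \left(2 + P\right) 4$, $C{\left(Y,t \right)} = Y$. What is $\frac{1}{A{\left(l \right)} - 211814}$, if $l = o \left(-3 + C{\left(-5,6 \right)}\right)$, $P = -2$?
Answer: $- \frac{1}{211814} \approx -4.7211 \cdot 10^{-6}$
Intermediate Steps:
$o = 0$ ($o = \left(2 - 2\right) 4 = 0 \cdot 4 = 0$)
$l = 0$ ($l = 0 \left(-3 - 5\right) = 0 \left(-8\right) = 0$)
$A{\left(x \right)} = x$
$\frac{1}{A{\left(l \right)} - 211814} = \frac{1}{0 - 211814} = \frac{1}{-211814} = - \frac{1}{211814}$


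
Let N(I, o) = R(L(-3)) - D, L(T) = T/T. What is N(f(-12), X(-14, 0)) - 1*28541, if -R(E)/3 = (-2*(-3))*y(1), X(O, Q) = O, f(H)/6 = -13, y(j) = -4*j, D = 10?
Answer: -28479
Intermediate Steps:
f(H) = -78 (f(H) = 6*(-13) = -78)
L(T) = 1
R(E) = 72 (R(E) = -3*(-2*(-3))*(-4*1) = -18*(-4) = -3*(-24) = 72)
N(I, o) = 62 (N(I, o) = 72 - 1*10 = 72 - 10 = 62)
N(f(-12), X(-14, 0)) - 1*28541 = 62 - 1*28541 = 62 - 28541 = -28479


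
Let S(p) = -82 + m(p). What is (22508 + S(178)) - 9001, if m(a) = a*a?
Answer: 45109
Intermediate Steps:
m(a) = a²
S(p) = -82 + p²
(22508 + S(178)) - 9001 = (22508 + (-82 + 178²)) - 9001 = (22508 + (-82 + 31684)) - 9001 = (22508 + 31602) - 9001 = 54110 - 9001 = 45109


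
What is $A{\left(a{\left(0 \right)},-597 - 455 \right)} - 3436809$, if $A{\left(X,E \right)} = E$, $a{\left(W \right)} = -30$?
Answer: $-3437861$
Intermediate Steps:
$A{\left(a{\left(0 \right)},-597 - 455 \right)} - 3436809 = \left(-597 - 455\right) - 3436809 = -1052 - 3436809 = -3437861$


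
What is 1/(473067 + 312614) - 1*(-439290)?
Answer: 345141806491/785681 ≈ 4.3929e+5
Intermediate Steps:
1/(473067 + 312614) - 1*(-439290) = 1/785681 + 439290 = 345141806491/785681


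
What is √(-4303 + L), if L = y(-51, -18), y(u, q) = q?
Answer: I*√4321 ≈ 65.734*I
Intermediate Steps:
L = -18
√(-4303 + L) = √(-4303 - 18) = √(-4321) = I*√4321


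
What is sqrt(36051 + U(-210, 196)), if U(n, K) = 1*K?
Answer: sqrt(36247) ≈ 190.39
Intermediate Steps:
U(n, K) = K
sqrt(36051 + U(-210, 196)) = sqrt(36051 + 196) = sqrt(36247)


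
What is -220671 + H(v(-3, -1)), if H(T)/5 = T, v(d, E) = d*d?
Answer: -220626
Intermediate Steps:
v(d, E) = d**2
H(T) = 5*T
-220671 + H(v(-3, -1)) = -220671 + 5*(-3)**2 = -220671 + 5*9 = -220671 + 45 = -220626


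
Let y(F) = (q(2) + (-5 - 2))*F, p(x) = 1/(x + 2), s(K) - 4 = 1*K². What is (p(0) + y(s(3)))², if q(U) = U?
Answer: 16641/4 ≈ 4160.3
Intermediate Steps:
s(K) = 4 + K² (s(K) = 4 + 1*K² = 4 + K²)
p(x) = 1/(2 + x)
y(F) = -5*F (y(F) = (2 + (-5 - 2))*F = (2 - 7)*F = -5*F)
(p(0) + y(s(3)))² = (1/(2 + 0) - 5*(4 + 3²))² = (1/2 - 5*(4 + 9))² = (½ - 5*13)² = (½ - 65)² = (-129/2)² = 16641/4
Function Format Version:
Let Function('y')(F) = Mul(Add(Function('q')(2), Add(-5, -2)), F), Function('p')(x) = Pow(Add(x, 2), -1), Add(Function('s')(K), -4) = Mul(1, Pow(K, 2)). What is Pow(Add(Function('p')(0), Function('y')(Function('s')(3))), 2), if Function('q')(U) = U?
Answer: Rational(16641, 4) ≈ 4160.3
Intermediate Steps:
Function('s')(K) = Add(4, Pow(K, 2)) (Function('s')(K) = Add(4, Mul(1, Pow(K, 2))) = Add(4, Pow(K, 2)))
Function('p')(x) = Pow(Add(2, x), -1)
Function('y')(F) = Mul(-5, F) (Function('y')(F) = Mul(Add(2, Add(-5, -2)), F) = Mul(Add(2, -7), F) = Mul(-5, F))
Pow(Add(Function('p')(0), Function('y')(Function('s')(3))), 2) = Pow(Add(Pow(Add(2, 0), -1), Mul(-5, Add(4, Pow(3, 2)))), 2) = Pow(Add(Pow(2, -1), Mul(-5, Add(4, 9))), 2) = Pow(Add(Rational(1, 2), Mul(-5, 13)), 2) = Pow(Add(Rational(1, 2), -65), 2) = Pow(Rational(-129, 2), 2) = Rational(16641, 4)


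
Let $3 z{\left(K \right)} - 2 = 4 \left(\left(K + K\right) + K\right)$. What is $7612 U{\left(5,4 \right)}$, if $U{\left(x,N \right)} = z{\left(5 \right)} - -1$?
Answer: $\frac{494780}{3} \approx 1.6493 \cdot 10^{5}$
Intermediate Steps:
$z{\left(K \right)} = \frac{2}{3} + 4 K$ ($z{\left(K \right)} = \frac{2}{3} + \frac{4 \left(\left(K + K\right) + K\right)}{3} = \frac{2}{3} + \frac{4 \left(2 K + K\right)}{3} = \frac{2}{3} + \frac{4 \cdot 3 K}{3} = \frac{2}{3} + \frac{12 K}{3} = \frac{2}{3} + 4 K$)
$U{\left(x,N \right)} = \frac{65}{3}$ ($U{\left(x,N \right)} = \left(\frac{2}{3} + 4 \cdot 5\right) - -1 = \left(\frac{2}{3} + 20\right) + 1 = \frac{62}{3} + 1 = \frac{65}{3}$)
$7612 U{\left(5,4 \right)} = 7612 \cdot \frac{65}{3} = \frac{494780}{3}$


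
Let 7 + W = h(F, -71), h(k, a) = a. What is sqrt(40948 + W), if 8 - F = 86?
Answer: sqrt(40870) ≈ 202.16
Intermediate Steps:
F = -78 (F = 8 - 1*86 = 8 - 86 = -78)
W = -78 (W = -7 - 71 = -78)
sqrt(40948 + W) = sqrt(40948 - 78) = sqrt(40870)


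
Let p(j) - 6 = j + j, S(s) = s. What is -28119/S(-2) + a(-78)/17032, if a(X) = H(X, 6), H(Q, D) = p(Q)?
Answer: 119730627/8516 ≈ 14059.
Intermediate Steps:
p(j) = 6 + 2*j (p(j) = 6 + (j + j) = 6 + 2*j)
H(Q, D) = 6 + 2*Q
a(X) = 6 + 2*X
-28119/S(-2) + a(-78)/17032 = -28119/(-2) + (6 + 2*(-78))/17032 = -28119*(-½) + (6 - 156)*(1/17032) = 28119/2 - 150*1/17032 = 28119/2 - 75/8516 = 119730627/8516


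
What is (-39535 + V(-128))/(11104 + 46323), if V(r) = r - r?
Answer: -39535/57427 ≈ -0.68844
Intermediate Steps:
V(r) = 0
(-39535 + V(-128))/(11104 + 46323) = (-39535 + 0)/(11104 + 46323) = -39535/57427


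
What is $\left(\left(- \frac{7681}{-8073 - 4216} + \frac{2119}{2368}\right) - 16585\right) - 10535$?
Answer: $- \frac{789157317241}{29100352} \approx -27118.0$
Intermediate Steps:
$\left(\left(- \frac{7681}{-8073 - 4216} + \frac{2119}{2368}\right) - 16585\right) - 10535 = \left(\left(- \frac{7681}{-8073 - 4216} + 2119 \cdot \frac{1}{2368}\right) - 16585\right) - 10535 = \left(\left(- \frac{7681}{-12289} + \frac{2119}{2368}\right) - 16585\right) - 10535 = \left(\left(\left(-7681\right) \left(- \frac{1}{12289}\right) + \frac{2119}{2368}\right) - 16585\right) - 10535 = \left(\left(\frac{7681}{12289} + \frac{2119}{2368}\right) - 16585\right) - 10535 = \left(\frac{44228999}{29100352} - 16585\right) - 10535 = - \frac{482585108921}{29100352} - 10535 = - \frac{789157317241}{29100352}$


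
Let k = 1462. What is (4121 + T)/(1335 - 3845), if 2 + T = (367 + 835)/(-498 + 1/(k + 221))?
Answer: -3450246861/2103713830 ≈ -1.6401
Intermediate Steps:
T = -3699232/838133 (T = -2 + (367 + 835)/(-498 + 1/(1462 + 221)) = -2 + 1202/(-498 + 1/1683) = -2 + 1202/(-838133/1683) = -2 + 1202*(-1683/838133) = -2 - 2022966/838133 = -3699232/838133 ≈ -4.4137)
(4121 + T)/(1335 - 3845) = (4121 - 3699232/838133)/(1335 - 3845) = (3450246861/838133)/(-2510) = (3450246861/838133)*(-1/2510) = -3450246861/2103713830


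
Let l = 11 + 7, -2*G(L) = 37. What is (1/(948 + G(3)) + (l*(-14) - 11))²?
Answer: 239037877225/3455881 ≈ 69168.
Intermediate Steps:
G(L) = -37/2 (G(L) = -½*37 = -37/2)
l = 18
(1/(948 + G(3)) + (l*(-14) - 11))² = (1/(948 - 37/2) + (18*(-14) - 11))² = (1/(1859/2) + (-252 - 11))² = (2/1859 - 263)² = (-488915/1859)² = 239037877225/3455881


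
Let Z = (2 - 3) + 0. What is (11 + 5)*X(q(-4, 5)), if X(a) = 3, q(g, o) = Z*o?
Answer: 48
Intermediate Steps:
Z = -1 (Z = -1 + 0 = -1)
q(g, o) = -o
(11 + 5)*X(q(-4, 5)) = (11 + 5)*3 = 16*3 = 48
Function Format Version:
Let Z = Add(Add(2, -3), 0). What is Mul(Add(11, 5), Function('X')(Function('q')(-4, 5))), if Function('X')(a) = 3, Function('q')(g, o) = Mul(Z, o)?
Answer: 48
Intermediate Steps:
Z = -1 (Z = Add(-1, 0) = -1)
Function('q')(g, o) = Mul(-1, o)
Mul(Add(11, 5), Function('X')(Function('q')(-4, 5))) = Mul(Add(11, 5), 3) = Mul(16, 3) = 48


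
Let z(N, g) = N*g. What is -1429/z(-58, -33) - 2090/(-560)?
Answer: 160001/53592 ≈ 2.9855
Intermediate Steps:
-1429/z(-58, -33) - 2090/(-560) = -1429/((-58*(-33))) - 2090/(-560) = -1429/1914 - 2090*(-1/560) = -1429*1/1914 + 209/56 = -1429/1914 + 209/56 = 160001/53592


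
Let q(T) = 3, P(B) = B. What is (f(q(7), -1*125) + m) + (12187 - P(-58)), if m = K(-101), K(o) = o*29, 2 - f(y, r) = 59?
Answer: 9259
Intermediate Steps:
f(y, r) = -57 (f(y, r) = 2 - 1*59 = 2 - 59 = -57)
K(o) = 29*o
m = -2929 (m = 29*(-101) = -2929)
(f(q(7), -1*125) + m) + (12187 - P(-58)) = (-57 - 2929) + (12187 - 1*(-58)) = -2986 + (12187 + 58) = -2986 + 12245 = 9259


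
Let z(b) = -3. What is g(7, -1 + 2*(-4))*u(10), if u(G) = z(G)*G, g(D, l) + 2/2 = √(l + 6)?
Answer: 30 - 30*I*√3 ≈ 30.0 - 51.962*I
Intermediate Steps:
g(D, l) = -1 + √(6 + l) (g(D, l) = -1 + √(l + 6) = -1 + √(6 + l))
u(G) = -3*G
g(7, -1 + 2*(-4))*u(10) = (-1 + √(6 + (-1 + 2*(-4))))*(-3*10) = (-1 + √(6 + (-1 - 8)))*(-30) = (-1 + √(6 - 9))*(-30) = (-1 + √(-3))*(-30) = (-1 + I*√3)*(-30) = 30 - 30*I*√3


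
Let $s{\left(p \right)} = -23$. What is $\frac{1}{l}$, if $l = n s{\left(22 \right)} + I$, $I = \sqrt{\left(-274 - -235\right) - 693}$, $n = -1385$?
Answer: $\frac{31855}{1014741757} - \frac{2 i \sqrt{183}}{1014741757} \approx 3.1392 \cdot 10^{-5} - 2.6662 \cdot 10^{-8} i$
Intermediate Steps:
$I = 2 i \sqrt{183}$ ($I = \sqrt{\left(-274 + 235\right) - 693} = \sqrt{-39 - 693} = \sqrt{-732} = 2 i \sqrt{183} \approx 27.056 i$)
$l = 31855 + 2 i \sqrt{183}$ ($l = \left(-1385\right) \left(-23\right) + 2 i \sqrt{183} = 31855 + 2 i \sqrt{183} \approx 31855.0 + 27.056 i$)
$\frac{1}{l} = \frac{1}{31855 + 2 i \sqrt{183}}$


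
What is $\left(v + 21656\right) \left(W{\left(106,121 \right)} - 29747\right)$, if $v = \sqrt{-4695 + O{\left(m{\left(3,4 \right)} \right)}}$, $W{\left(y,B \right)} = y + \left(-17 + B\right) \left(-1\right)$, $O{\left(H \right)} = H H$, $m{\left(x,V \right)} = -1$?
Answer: $-644157720 - 29745 i \sqrt{4694} \approx -6.4416 \cdot 10^{8} - 2.0379 \cdot 10^{6} i$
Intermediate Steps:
$O{\left(H \right)} = H^{2}$
$W{\left(y,B \right)} = 17 + y - B$ ($W{\left(y,B \right)} = y - \left(-17 + B\right) = 17 + y - B$)
$v = i \sqrt{4694}$ ($v = \sqrt{-4695 + \left(-1\right)^{2}} = \sqrt{-4695 + 1} = \sqrt{-4694} = i \sqrt{4694} \approx 68.513 i$)
$\left(v + 21656\right) \left(W{\left(106,121 \right)} - 29747\right) = \left(i \sqrt{4694} + 21656\right) \left(\left(17 + 106 - 121\right) - 29747\right) = \left(21656 + i \sqrt{4694}\right) \left(\left(17 + 106 - 121\right) - 29747\right) = \left(21656 + i \sqrt{4694}\right) \left(2 - 29747\right) = \left(21656 + i \sqrt{4694}\right) \left(-29745\right) = -644157720 - 29745 i \sqrt{4694}$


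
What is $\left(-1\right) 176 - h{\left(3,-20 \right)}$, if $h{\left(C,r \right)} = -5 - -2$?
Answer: $-173$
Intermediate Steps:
$h{\left(C,r \right)} = -3$ ($h{\left(C,r \right)} = -5 + 2 = -3$)
$\left(-1\right) 176 - h{\left(3,-20 \right)} = \left(-1\right) 176 - -3 = -176 + 3 = -173$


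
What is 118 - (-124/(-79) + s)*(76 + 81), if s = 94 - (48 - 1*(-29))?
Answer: -220997/79 ≈ -2797.4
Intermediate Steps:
s = 17 (s = 94 - (48 + 29) = 94 - 1*77 = 94 - 77 = 17)
118 - (-124/(-79) + s)*(76 + 81) = 118 - (-124/(-79) + 17)*(76 + 81) = 118 - (-124*(-1/79) + 17)*157 = 118 - (124/79 + 17)*157 = 118 - 1467*157/79 = 118 - 1*230319/79 = 118 - 230319/79 = -220997/79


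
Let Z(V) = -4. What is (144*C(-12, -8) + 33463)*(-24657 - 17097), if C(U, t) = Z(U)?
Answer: -1373163798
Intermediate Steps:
C(U, t) = -4
(144*C(-12, -8) + 33463)*(-24657 - 17097) = (144*(-4) + 33463)*(-24657 - 17097) = (-576 + 33463)*(-41754) = 32887*(-41754) = -1373163798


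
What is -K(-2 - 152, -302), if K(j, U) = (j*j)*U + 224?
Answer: 7162008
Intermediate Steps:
K(j, U) = 224 + U*j² (K(j, U) = j²*U + 224 = U*j² + 224 = 224 + U*j²)
-K(-2 - 152, -302) = -(224 - 302*(-2 - 152)²) = -(224 - 302*(-154)²) = -(224 - 302*23716) = -(224 - 7162232) = -1*(-7162008) = 7162008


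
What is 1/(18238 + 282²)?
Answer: 1/97762 ≈ 1.0229e-5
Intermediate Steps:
1/(18238 + 282²) = 1/(18238 + 79524) = 1/97762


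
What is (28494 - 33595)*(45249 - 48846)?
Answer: 18348297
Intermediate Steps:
(28494 - 33595)*(45249 - 48846) = -5101*(-3597) = 18348297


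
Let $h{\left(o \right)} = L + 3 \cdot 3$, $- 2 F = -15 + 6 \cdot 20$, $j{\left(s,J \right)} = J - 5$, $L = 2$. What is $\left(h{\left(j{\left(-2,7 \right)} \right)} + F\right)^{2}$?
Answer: $\frac{6889}{4} \approx 1722.3$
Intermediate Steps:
$j{\left(s,J \right)} = -5 + J$
$F = - \frac{105}{2}$ ($F = - \frac{-15 + 6 \cdot 20}{2} = - \frac{-15 + 120}{2} = \left(- \frac{1}{2}\right) 105 = - \frac{105}{2} \approx -52.5$)
$h{\left(o \right)} = 11$ ($h{\left(o \right)} = 2 + 3 \cdot 3 = 2 + 9 = 11$)
$\left(h{\left(j{\left(-2,7 \right)} \right)} + F\right)^{2} = \left(11 - \frac{105}{2}\right)^{2} = \left(- \frac{83}{2}\right)^{2} = \frac{6889}{4}$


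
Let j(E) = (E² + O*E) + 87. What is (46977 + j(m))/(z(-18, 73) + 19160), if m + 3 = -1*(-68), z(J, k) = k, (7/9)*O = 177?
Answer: 462568/134631 ≈ 3.4358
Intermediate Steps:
O = 1593/7 (O = (9/7)*177 = 1593/7 ≈ 227.57)
m = 65 (m = -3 - 1*(-68) = -3 + 68 = 65)
j(E) = 87 + E² + 1593*E/7 (j(E) = (E² + 1593*E/7) + 87 = 87 + E² + 1593*E/7)
(46977 + j(m))/(z(-18, 73) + 19160) = (46977 + (87 + 65² + (1593/7)*65))/(73 + 19160) = (46977 + (87 + 4225 + 103545/7))/19233 = (46977 + 133729/7)*(1/19233) = (462568/7)*(1/19233) = 462568/134631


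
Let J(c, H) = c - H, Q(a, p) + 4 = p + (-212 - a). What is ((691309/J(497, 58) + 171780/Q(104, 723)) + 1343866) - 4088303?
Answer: -485183551782/176917 ≈ -2.7424e+6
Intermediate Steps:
Q(a, p) = -216 + p - a (Q(a, p) = -4 + (p + (-212 - a)) = -4 + (-212 + p - a) = -216 + p - a)
((691309/J(497, 58) + 171780/Q(104, 723)) + 1343866) - 4088303 = ((691309/(497 - 1*58) + 171780/(-216 + 723 - 1*104)) + 1343866) - 4088303 = ((691309/(497 - 58) + 171780/(-216 + 723 - 104)) + 1343866) - 4088303 = ((691309/439 + 171780/403) + 1343866) - 4088303 = (354008947/176917 + 1343866) - 4088303 = 238106750069/176917 - 4088303 = -485183551782/176917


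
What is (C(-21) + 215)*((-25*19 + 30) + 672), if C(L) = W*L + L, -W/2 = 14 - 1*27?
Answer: -79904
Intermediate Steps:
W = 26 (W = -2*(14 - 1*27) = -2*(14 - 27) = -2*(-13) = 26)
C(L) = 27*L (C(L) = 26*L + L = 27*L)
(C(-21) + 215)*((-25*19 + 30) + 672) = (27*(-21) + 215)*((-25*19 + 30) + 672) = (-567 + 215)*((-475 + 30) + 672) = -352*(-445 + 672) = -352*227 = -79904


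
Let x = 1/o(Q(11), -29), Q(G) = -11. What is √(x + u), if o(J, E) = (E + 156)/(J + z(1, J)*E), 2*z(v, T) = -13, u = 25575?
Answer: √1650086870/254 ≈ 159.93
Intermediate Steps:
z(v, T) = -13/2 (z(v, T) = (½)*(-13) = -13/2)
o(J, E) = (156 + E)/(J - 13*E/2) (o(J, E) = (E + 156)/(J - 13*E/2) = (156 + E)/(J - 13*E/2))
x = 355/254 (x = 1/(2*(156 - 29)/(-13*(-29) + 2*(-11))) = 1/(2*127/(377 - 22)) = 1/(2*127/355) = 1/(2*(1/355)*127) = 1/(254/355) = 355/254 ≈ 1.3976)
√(x + u) = √(355/254 + 25575) = √(6496405/254) = √1650086870/254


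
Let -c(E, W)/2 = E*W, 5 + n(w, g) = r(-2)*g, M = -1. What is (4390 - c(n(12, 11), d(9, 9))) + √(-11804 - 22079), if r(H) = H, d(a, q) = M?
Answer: 4444 + I*√33883 ≈ 4444.0 + 184.07*I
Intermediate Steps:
d(a, q) = -1
n(w, g) = -5 - 2*g
c(E, W) = -2*E*W
(4390 - c(n(12, 11), d(9, 9))) + √(-11804 - 22079) = (4390 - (-2)*(-5 - 2*11)*(-1)) + √(-11804 - 22079) = (4390 - (-2)*(-5 - 22)*(-1)) + √(-33883) = (4390 - (-2)*(-27)*(-1)) + I*√33883 = (4390 - 1*(-54)) + I*√33883 = (4390 + 54) + I*√33883 = 4444 + I*√33883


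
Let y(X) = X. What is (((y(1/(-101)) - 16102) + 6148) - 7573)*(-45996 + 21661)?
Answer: 43078498380/101 ≈ 4.2652e+8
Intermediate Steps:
(((y(1/(-101)) - 16102) + 6148) - 7573)*(-45996 + 21661) = (((1/(-101) - 16102) + 6148) - 7573)*(-45996 + 21661) = (((-1/101 - 16102) + 6148) - 7573)*(-24335) = ((-1626303/101 + 6148) - 7573)*(-24335) = (-1005355/101 - 7573)*(-24335) = -1770228/101*(-24335) = 43078498380/101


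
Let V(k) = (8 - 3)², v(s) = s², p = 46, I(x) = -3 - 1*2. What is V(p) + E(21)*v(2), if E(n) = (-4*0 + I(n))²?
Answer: 125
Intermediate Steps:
I(x) = -5 (I(x) = -3 - 2 = -5)
E(n) = 25 (E(n) = (-4*0 - 5)² = (0 - 5)² = (-5)² = 25)
V(k) = 25 (V(k) = 5² = 25)
V(p) + E(21)*v(2) = 25 + 25*2² = 25 + 25*4 = 25 + 100 = 125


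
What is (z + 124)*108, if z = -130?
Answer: -648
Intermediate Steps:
(z + 124)*108 = (-130 + 124)*108 = -6*108 = -648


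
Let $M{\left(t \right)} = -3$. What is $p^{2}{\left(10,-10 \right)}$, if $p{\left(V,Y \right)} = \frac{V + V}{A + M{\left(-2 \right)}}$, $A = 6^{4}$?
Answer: $\frac{400}{1671849} \approx 0.00023926$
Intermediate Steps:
$A = 1296$
$p{\left(V,Y \right)} = \frac{2 V}{1293}$ ($p{\left(V,Y \right)} = \frac{V + V}{1296 - 3} = \frac{2 V}{1293}$)
$p^{2}{\left(10,-10 \right)} = \left(\frac{2}{1293} \cdot 10\right)^{2} = \left(\frac{20}{1293}\right)^{2} = \frac{400}{1671849}$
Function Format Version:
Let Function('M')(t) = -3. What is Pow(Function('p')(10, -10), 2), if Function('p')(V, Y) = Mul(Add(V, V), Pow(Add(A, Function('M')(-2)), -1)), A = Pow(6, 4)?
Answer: Rational(400, 1671849) ≈ 0.00023926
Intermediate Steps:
A = 1296
Function('p')(V, Y) = Mul(Rational(2, 1293), V) (Function('p')(V, Y) = Mul(Add(V, V), Pow(Add(1296, -3), -1)) = Mul(Mul(2, V), Pow(1293, -1)) = Mul(Mul(2, V), Rational(1, 1293)) = Mul(Rational(2, 1293), V))
Pow(Function('p')(10, -10), 2) = Pow(Mul(Rational(2, 1293), 10), 2) = Pow(Rational(20, 1293), 2) = Rational(400, 1671849)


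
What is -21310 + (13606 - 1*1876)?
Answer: -9580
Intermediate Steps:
-21310 + (13606 - 1*1876) = -21310 + (13606 - 1876) = -21310 + 11730 = -9580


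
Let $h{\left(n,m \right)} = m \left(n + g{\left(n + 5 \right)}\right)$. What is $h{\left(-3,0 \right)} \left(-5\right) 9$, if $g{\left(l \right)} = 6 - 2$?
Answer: $0$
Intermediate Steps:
$g{\left(l \right)} = 4$
$h{\left(n,m \right)} = m \left(4 + n\right)$ ($h{\left(n,m \right)} = m \left(n + 4\right) = m \left(4 + n\right)$)
$h{\left(-3,0 \right)} \left(-5\right) 9 = 0 \left(4 - 3\right) \left(-5\right) 9 = 0 \cdot 1 \left(-5\right) 9 = 0 \left(-5\right) 9 = 0 \cdot 9 = 0$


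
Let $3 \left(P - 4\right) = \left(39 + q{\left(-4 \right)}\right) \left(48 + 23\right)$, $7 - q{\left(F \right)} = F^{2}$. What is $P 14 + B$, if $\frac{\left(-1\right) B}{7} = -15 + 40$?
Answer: $9821$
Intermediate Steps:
$q{\left(F \right)} = 7 - F^{2}$
$P = 714$ ($P = 4 + \frac{\left(39 + \left(7 - \left(-4\right)^{2}\right)\right) \left(48 + 23\right)}{3} = 4 + \frac{\left(39 + \left(7 - 16\right)\right) 71}{3} = 4 + \frac{\left(39 - 9\right) 71}{3} = 4 + \frac{30 \cdot 71}{3} = 4 + \frac{1}{3} \cdot 2130 = 4 + 710 = 714$)
$B = -175$ ($B = - 7 \left(-15 + 40\right) = \left(-7\right) 25 = -175$)
$P 14 + B = 714 \cdot 14 - 175 = 9996 - 175 = 9821$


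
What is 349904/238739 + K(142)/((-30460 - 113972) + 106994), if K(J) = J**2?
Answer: 4142886378/4468955341 ≈ 0.92704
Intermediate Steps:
349904/238739 + K(142)/((-30460 - 113972) + 106994) = 349904/238739 + 142**2/((-30460 - 113972) + 106994) = 349904*(1/238739) + 20164/(-144432 + 106994) = 349904/238739 + 20164/(-37438) = 349904/238739 + 20164*(-1/37438) = 349904/238739 - 10082/18719 = 4142886378/4468955341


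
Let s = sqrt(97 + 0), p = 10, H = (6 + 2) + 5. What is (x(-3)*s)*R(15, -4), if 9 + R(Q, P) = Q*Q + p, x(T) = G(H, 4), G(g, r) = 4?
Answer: 904*sqrt(97) ≈ 8903.4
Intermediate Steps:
H = 13 (H = 8 + 5 = 13)
x(T) = 4
R(Q, P) = 1 + Q**2 (R(Q, P) = -9 + (Q*Q + 10) = -9 + (Q**2 + 10) = -9 + (10 + Q**2) = 1 + Q**2)
s = sqrt(97) ≈ 9.8489
(x(-3)*s)*R(15, -4) = (4*sqrt(97))*(1 + 15**2) = (4*sqrt(97))*(1 + 225) = (4*sqrt(97))*226 = 904*sqrt(97)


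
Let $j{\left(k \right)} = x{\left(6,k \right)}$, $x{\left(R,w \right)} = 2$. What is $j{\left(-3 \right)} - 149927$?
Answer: $-149925$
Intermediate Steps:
$j{\left(k \right)} = 2$
$j{\left(-3 \right)} - 149927 = 2 - 149927 = -149925$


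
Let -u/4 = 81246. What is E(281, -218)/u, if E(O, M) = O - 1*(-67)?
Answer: -29/27082 ≈ -0.0010708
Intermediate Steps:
E(O, M) = 67 + O (E(O, M) = O + 67 = 67 + O)
u = -324984 (u = -4*81246 = -324984)
E(281, -218)/u = (67 + 281)/(-324984) = 348*(-1/324984) = -29/27082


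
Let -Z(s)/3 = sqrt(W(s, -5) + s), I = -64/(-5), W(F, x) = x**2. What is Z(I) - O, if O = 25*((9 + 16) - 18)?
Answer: -175 - 9*sqrt(105)/5 ≈ -193.44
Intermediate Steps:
I = 64/5 (I = -64*(-1/5) = 64/5 ≈ 12.800)
Z(s) = -3*sqrt(25 + s) (Z(s) = -3*sqrt((-5)**2 + s) = -3*sqrt(25 + s))
O = 175 (O = 25*(25 - 18) = 25*7 = 175)
Z(I) - O = -3*sqrt(25 + 64/5) - 1*175 = -9*sqrt(105)/5 - 175 = -175 - 9*sqrt(105)/5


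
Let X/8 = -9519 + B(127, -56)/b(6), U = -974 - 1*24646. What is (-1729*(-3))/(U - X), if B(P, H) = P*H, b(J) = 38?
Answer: 98553/988556 ≈ 0.099694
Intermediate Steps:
B(P, H) = H*P
U = -25620 (U = -974 - 24646 = -25620)
X = -1475336/19 (X = 8*(-9519 - 56*127/38) = 8*(-9519 - 7112*1/38) = 8*(-9519 - 3556/19) = 8*(-184417/19) = -1475336/19 ≈ -77649.)
(-1729*(-3))/(U - X) = (-1729*(-3))/(-25620 - 1*(-1475336/19)) = 5187/(-25620 + 1475336/19) = 5187/(988556/19) = 5187*(19/988556) = 98553/988556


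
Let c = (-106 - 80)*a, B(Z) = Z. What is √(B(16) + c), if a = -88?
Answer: 128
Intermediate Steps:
c = 16368 (c = (-106 - 80)*(-88) = -186*(-88) = 16368)
√(B(16) + c) = √(16 + 16368) = √16384 = 128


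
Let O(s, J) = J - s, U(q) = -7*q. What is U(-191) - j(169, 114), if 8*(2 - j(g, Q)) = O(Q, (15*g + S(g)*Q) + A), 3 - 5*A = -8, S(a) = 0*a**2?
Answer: 16379/10 ≈ 1637.9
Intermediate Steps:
S(a) = 0
A = 11/5 (A = 3/5 - 1/5*(-8) = 3/5 + 8/5 = 11/5 ≈ 2.2000)
j(g, Q) = 69/40 - 15*g/8 + Q/8 (j(g, Q) = 2 - (((15*g + 0*Q) + 11/5) - Q)/8 = 2 - (((15*g + 0) + 11/5) - Q)/8 = 2 - ((15*g + 11/5) - Q)/8 = 2 - ((11/5 + 15*g) - Q)/8 = 2 - (11/5 - Q + 15*g)/8 = 2 + (-11/40 - 15*g/8 + Q/8) = 69/40 - 15*g/8 + Q/8)
U(-191) - j(169, 114) = -7*(-191) - (69/40 - 15/8*169 + (1/8)*114) = 1337 - (69/40 - 2535/8 + 57/4) = 1337 - 1*(-3009/10) = 1337 + 3009/10 = 16379/10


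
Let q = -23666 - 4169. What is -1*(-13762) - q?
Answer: 41597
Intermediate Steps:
q = -27835
-1*(-13762) - q = -1*(-13762) - 1*(-27835) = 13762 + 27835 = 41597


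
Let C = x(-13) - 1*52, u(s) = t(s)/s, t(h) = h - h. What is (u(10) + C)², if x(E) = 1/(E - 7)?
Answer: 1083681/400 ≈ 2709.2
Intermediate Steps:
t(h) = 0
x(E) = 1/(-7 + E)
u(s) = 0 (u(s) = 0/s = 0)
C = -1041/20 (C = 1/(-7 - 13) - 1*52 = 1/(-20) - 52 = -1/20 - 52 = -1041/20 ≈ -52.050)
(u(10) + C)² = (0 - 1041/20)² = (-1041/20)² = 1083681/400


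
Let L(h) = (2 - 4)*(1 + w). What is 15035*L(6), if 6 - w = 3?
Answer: -120280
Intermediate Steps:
w = 3 (w = 6 - 1*3 = 6 - 3 = 3)
L(h) = -8 (L(h) = (2 - 4)*(1 + 3) = -2*4 = -8)
15035*L(6) = 15035*(-8) = -120280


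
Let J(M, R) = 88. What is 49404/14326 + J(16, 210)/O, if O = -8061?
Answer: 198492478/57740943 ≈ 3.4376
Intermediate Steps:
49404/14326 + J(16, 210)/O = 49404/14326 + 88/(-8061) = 49404*(1/14326) + 88*(-1/8061) = 24702/7163 - 88/8061 = 198492478/57740943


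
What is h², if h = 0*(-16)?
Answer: 0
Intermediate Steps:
h = 0
h² = 0² = 0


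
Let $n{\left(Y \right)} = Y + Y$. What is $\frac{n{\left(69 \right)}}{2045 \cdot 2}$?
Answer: $\frac{69}{2045} \approx 0.033741$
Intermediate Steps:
$n{\left(Y \right)} = 2 Y$
$\frac{n{\left(69 \right)}}{2045 \cdot 2} = \frac{2 \cdot 69}{2045 \cdot 2} = \frac{138}{4090} = 138 \cdot \frac{1}{4090} = \frac{69}{2045}$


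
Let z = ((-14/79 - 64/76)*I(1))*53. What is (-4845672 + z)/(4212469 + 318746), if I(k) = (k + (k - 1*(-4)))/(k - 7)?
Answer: -2424424194/2267117905 ≈ -1.0694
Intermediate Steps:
I(k) = (4 + 2*k)/(-7 + k) (I(k) = (k + (k + 4))/(-7 + k) = (k + (4 + k))/(-7 + k) = (4 + 2*k)/(-7 + k))
z = 81090/1501 (z = ((-14/79 - 64/76)*(2*(2 + 1)/(-7 + 1)))*53 = ((-14*1/79 - 64*1/76)*(2*3/(-6)))*53 = ((-14/79 - 16/19)*(2*(-⅙)*3))*53 = -1530/1501*(-1)*53 = (1530/1501)*53 = 81090/1501 ≈ 54.024)
(-4845672 + z)/(4212469 + 318746) = (-4845672 + 81090/1501)/(4212469 + 318746) = -7273272582/1501/4531215 = -7273272582/1501*1/4531215 = -2424424194/2267117905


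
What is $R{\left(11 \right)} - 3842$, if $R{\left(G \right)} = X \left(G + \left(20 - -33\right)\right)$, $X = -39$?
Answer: $-6338$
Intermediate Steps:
$R{\left(G \right)} = -2067 - 39 G$ ($R{\left(G \right)} = - 39 \left(G + \left(20 - -33\right)\right) = - 39 \left(G + \left(20 + 33\right)\right) = - 39 \left(G + 53\right) = - 39 \left(53 + G\right) = -2067 - 39 G$)
$R{\left(11 \right)} - 3842 = \left(-2067 - 429\right) - 3842 = -2496 - 3842 = -6338$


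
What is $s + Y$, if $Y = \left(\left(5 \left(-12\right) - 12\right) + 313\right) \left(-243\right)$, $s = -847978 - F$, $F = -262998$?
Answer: $-643543$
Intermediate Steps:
$s = -584980$ ($s = -847978 - -262998 = -847978 + 262998 = -584980$)
$Y = -58563$ ($Y = \left(\left(-60 - 12\right) + 313\right) \left(-243\right) = \left(-72 + 313\right) \left(-243\right) = 241 \left(-243\right) = -58563$)
$s + Y = -584980 - 58563 = -643543$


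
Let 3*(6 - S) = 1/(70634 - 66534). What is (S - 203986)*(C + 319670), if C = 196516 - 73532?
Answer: -555299262179327/6150 ≈ -9.0293e+10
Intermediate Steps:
S = 73799/12300 (S = 6 - 1/(3*(70634 - 66534)) = 6 - ⅓/4100 = 6 - ⅓*1/4100 = 6 - 1/12300 = 73799/12300 ≈ 5.9999)
C = 122984
(S - 203986)*(C + 319670) = (73799/12300 - 203986)*(122984 + 319670) = -2508954001/12300*442654 = -555299262179327/6150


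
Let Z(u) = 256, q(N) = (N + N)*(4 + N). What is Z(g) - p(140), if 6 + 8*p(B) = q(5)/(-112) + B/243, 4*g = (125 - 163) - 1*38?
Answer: 27953927/108864 ≈ 256.78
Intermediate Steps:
g = -19 (g = ((125 - 163) - 1*38)/4 = (-38 - 38)/4 = (¼)*(-76) = -19)
q(N) = 2*N*(4 + N) (q(N) = (2*N)*(4 + N) = 2*N*(4 + N))
p(B) = -381/448 + B/1944 (p(B) = -¾ + ((2*5*(4 + 5))/(-112) + B/243)/8 = -¾ + ((2*5*9)*(-1/112) + B*(1/243))/8 = -¾ + (90*(-1/112) + B/243)/8 = -¾ + (-45/56 + B/243)/8 = -¾ + (-45/448 + B/1944) = -381/448 + B/1944)
Z(g) - p(140) = 256 - (-381/448 + (1/1944)*140) = 256 - (-381/448 + 35/486) = 256 - 1*(-84743/108864) = 256 + 84743/108864 = 27953927/108864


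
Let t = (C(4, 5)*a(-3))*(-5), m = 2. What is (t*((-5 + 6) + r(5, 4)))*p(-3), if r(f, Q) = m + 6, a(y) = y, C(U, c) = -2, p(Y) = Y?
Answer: 810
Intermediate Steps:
t = -30 (t = -2*(-3)*(-5) = 6*(-5) = -30)
r(f, Q) = 8 (r(f, Q) = 2 + 6 = 8)
(t*((-5 + 6) + r(5, 4)))*p(-3) = -30*((-5 + 6) + 8)*(-3) = -30*(1 + 8)*(-3) = -30*9*(-3) = -270*(-3) = 810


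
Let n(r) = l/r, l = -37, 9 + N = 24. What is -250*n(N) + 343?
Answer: 2879/3 ≈ 959.67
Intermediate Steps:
N = 15 (N = -9 + 24 = 15)
n(r) = -37/r
-250*n(N) + 343 = -(-9250)/15 + 343 = -250*(-37/15) + 343 = 1850/3 + 343 = 2879/3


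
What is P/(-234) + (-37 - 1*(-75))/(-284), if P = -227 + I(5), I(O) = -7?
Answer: 123/142 ≈ 0.86620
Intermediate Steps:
P = -234 (P = -227 - 7 = -234)
P/(-234) + (-37 - 1*(-75))/(-284) = -234/(-234) + (-37 - 1*(-75))/(-284) = -234*(-1/234) + (-37 + 75)*(-1/284) = 1 + 38*(-1/284) = 1 - 19/142 = 123/142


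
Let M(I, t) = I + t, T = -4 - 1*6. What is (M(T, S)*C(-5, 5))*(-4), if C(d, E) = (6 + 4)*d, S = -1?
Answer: -2200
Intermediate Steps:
C(d, E) = 10*d
T = -10 (T = -4 - 6 = -10)
(M(T, S)*C(-5, 5))*(-4) = ((-10 - 1)*(10*(-5)))*(-4) = -11*(-50)*(-4) = 550*(-4) = -2200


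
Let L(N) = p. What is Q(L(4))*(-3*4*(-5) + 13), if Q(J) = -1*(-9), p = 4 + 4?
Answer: 657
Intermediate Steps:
p = 8
L(N) = 8
Q(J) = 9
Q(L(4))*(-3*4*(-5) + 13) = 9*(-3*4*(-5) + 13) = 9*(-12*(-5) + 13) = 9*(60 + 13) = 9*73 = 657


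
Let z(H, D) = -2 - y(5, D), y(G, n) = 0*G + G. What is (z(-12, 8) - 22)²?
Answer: 841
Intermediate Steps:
y(G, n) = G (y(G, n) = 0 + G = G)
z(H, D) = -7 (z(H, D) = -2 - 1*5 = -2 - 5 = -7)
(z(-12, 8) - 22)² = (-7 - 22)² = (-29)² = 841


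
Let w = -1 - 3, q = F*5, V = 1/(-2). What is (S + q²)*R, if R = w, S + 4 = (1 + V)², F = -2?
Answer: -385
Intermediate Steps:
V = -½ ≈ -0.50000
q = -10 (q = -2*5 = -10)
w = -4
S = -15/4 (S = -4 + (1 - ½)² = -4 + (½)² = -4 + ¼ = -15/4 ≈ -3.7500)
R = -4
(S + q²)*R = (-15/4 + (-10)²)*(-4) = (-15/4 + 100)*(-4) = (385/4)*(-4) = -385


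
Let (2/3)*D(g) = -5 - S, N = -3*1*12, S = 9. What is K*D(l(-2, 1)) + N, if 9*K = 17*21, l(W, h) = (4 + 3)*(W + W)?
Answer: -869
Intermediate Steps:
l(W, h) = 14*W (l(W, h) = 7*(2*W) = 14*W)
N = -36 (N = -3*12 = -36)
D(g) = -21 (D(g) = 3*(-5 - 1*9)/2 = 3*(-5 - 9)/2 = (3/2)*(-14) = -21)
K = 119/3 (K = (17*21)/9 = (1/9)*357 = 119/3 ≈ 39.667)
K*D(l(-2, 1)) + N = (119/3)*(-21) - 36 = -833 - 36 = -869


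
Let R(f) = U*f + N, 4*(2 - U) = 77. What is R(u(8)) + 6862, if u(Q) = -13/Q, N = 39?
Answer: 221729/32 ≈ 6929.0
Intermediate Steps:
U = -69/4 (U = 2 - 1/4*77 = 2 - 77/4 = -69/4 ≈ -17.250)
R(f) = 39 - 69*f/4 (R(f) = -69*f/4 + 39 = 39 - 69*f/4)
R(u(8)) + 6862 = (39 - (-897)/(4*8)) + 6862 = (39 - 69/4*(-13/8)) + 6862 = (39 + 897/32) + 6862 = 2145/32 + 6862 = 221729/32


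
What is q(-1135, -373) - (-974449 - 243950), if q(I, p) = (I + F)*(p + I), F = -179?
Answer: 3199911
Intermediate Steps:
q(I, p) = (-179 + I)*(I + p) (q(I, p) = (I - 179)*(p + I) = (-179 + I)*(I + p))
q(-1135, -373) - (-974449 - 243950) = ((-1135)² - 179*(-1135) - 179*(-373) - 1135*(-373)) - (-974449 - 243950) = (1288225 + 203165 + 66767 + 423355) - 1*(-1218399) = 1981512 + 1218399 = 3199911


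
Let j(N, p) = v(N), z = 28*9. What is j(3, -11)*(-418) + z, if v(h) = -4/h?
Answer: 2428/3 ≈ 809.33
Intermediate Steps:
z = 252
j(N, p) = -4/N
j(3, -11)*(-418) + z = -4/3*(-418) + 252 = 1672/3 + 252 = 2428/3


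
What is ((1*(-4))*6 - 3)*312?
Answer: -8424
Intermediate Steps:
((1*(-4))*6 - 3)*312 = (-4*6 - 3)*312 = (-24 - 3)*312 = -27*312 = -8424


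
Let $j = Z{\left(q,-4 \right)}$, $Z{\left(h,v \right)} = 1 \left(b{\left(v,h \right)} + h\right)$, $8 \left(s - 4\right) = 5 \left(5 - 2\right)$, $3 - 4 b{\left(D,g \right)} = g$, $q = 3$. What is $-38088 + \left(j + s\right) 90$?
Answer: $- \frac{149157}{4} \approx -37289.0$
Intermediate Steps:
$b{\left(D,g \right)} = \frac{3}{4} - \frac{g}{4}$
$s = \frac{47}{8}$ ($s = 4 + \frac{5 \left(5 - 2\right)}{8} = 4 + \frac{5 \cdot 3}{8} = 4 + \frac{1}{8} \cdot 15 = 4 + \frac{15}{8} = \frac{47}{8} \approx 5.875$)
$Z{\left(h,v \right)} = \frac{3}{4} + \frac{3 h}{4}$ ($Z{\left(h,v \right)} = 1 \left(\left(\frac{3}{4} - \frac{h}{4}\right) + h\right) = 1 \left(\frac{3}{4} + \frac{3 h}{4}\right) = \frac{3}{4} + \frac{3 h}{4}$)
$j = 3$ ($j = \frac{3}{4} + \frac{3}{4} \cdot 3 = \frac{3}{4} + \frac{9}{4} = 3$)
$-38088 + \left(j + s\right) 90 = -38088 + \left(3 + \frac{47}{8}\right) 90 = -38088 + \frac{71}{8} \cdot 90 = -38088 + \frac{3195}{4} = - \frac{149157}{4}$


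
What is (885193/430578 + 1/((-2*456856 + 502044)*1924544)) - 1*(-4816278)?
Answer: 821501814173366852116103/170567700518124288 ≈ 4.8163e+6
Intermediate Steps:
(885193/430578 + 1/((-2*456856 + 502044)*1924544)) - 1*(-4816278) = (885193*(1/430578) + (1/1924544)/(-913712 + 502044)) + 4816278 = (885193/430578 + (1/1924544)/(-411668)) + 4816278 = (885193/430578 - 1/411668*1/1924544) + 4816278 = (885193/430578 - 1/792273179392) + 4816278 = 350657336242556039/170567700518124288 + 4816278 = 821501814173366852116103/170567700518124288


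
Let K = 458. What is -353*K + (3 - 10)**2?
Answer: -161625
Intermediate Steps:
-353*K + (3 - 10)**2 = -353*458 + (3 - 10)**2 = -161674 + (-7)**2 = -161674 + 49 = -161625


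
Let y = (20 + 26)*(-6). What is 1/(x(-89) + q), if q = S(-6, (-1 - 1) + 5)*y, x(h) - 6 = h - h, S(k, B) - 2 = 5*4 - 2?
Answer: -1/5514 ≈ -0.00018136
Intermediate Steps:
y = -276 (y = 46*(-6) = -276)
S(k, B) = 20 (S(k, B) = 2 + (5*4 - 2) = 2 + (20 - 2) = 2 + 18 = 20)
x(h) = 6 (x(h) = 6 + (h - h) = 6 + 0 = 6)
q = -5520 (q = 20*(-276) = -5520)
1/(x(-89) + q) = 1/(6 - 5520) = 1/(-5514) = -1/5514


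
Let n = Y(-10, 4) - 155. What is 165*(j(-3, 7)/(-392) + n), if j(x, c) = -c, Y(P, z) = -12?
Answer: -1542915/56 ≈ -27552.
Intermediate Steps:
n = -167 (n = -12 - 155 = -167)
165*(j(-3, 7)/(-392) + n) = 165*(-1*7/(-392) - 167) = 165*(-7*(-1/392) - 167) = 165*(1/56 - 167) = 165*(-9351/56) = -1542915/56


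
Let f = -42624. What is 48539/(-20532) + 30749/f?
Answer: -225022067/72929664 ≈ -3.0855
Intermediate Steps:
48539/(-20532) + 30749/f = 48539/(-20532) + 30749/(-42624) = 48539*(-1/20532) + 30749*(-1/42624) = -48539/20532 - 30749/42624 = -225022067/72929664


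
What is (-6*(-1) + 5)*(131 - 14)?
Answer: 1287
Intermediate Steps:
(-6*(-1) + 5)*(131 - 14) = (6 + 5)*117 = 11*117 = 1287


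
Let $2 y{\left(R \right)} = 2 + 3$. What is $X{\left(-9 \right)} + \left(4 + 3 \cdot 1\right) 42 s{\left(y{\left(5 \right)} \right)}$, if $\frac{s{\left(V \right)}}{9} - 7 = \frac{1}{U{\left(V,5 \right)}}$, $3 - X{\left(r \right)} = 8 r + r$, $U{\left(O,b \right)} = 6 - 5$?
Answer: $21252$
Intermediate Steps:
$U{\left(O,b \right)} = 1$ ($U{\left(O,b \right)} = 6 - 5 = 1$)
$y{\left(R \right)} = \frac{5}{2}$ ($y{\left(R \right)} = \frac{2 + 3}{2} = \frac{1}{2} \cdot 5 = \frac{5}{2}$)
$X{\left(r \right)} = 3 - 9 r$ ($X{\left(r \right)} = 3 - \left(8 r + r\right) = 3 - 9 r$)
$s{\left(V \right)} = 72$ ($s{\left(V \right)} = 63 + \frac{9}{1} = 63 + 9 \cdot 1 = 63 + 9 = 72$)
$X{\left(-9 \right)} + \left(4 + 3 \cdot 1\right) 42 s{\left(y{\left(5 \right)} \right)} = \left(3 - -81\right) + \left(4 + 3 \cdot 1\right) 42 \cdot 72 = \left(3 + 81\right) + \left(4 + 3\right) 42 \cdot 72 = 84 + 7 \cdot 42 \cdot 72 = 84 + 294 \cdot 72 = 84 + 21168 = 21252$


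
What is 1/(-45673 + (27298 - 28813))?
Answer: -1/47188 ≈ -2.1192e-5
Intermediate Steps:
1/(-45673 + (27298 - 28813)) = 1/(-45673 - 1515) = 1/(-47188) = -1/47188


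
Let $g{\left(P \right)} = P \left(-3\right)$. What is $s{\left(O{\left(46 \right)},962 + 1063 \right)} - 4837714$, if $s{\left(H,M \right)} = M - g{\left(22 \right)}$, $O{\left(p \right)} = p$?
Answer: $-4835623$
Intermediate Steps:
$g{\left(P \right)} = - 3 P$
$s{\left(H,M \right)} = 66 + M$ ($s{\left(H,M \right)} = M - \left(-3\right) 22 = M - -66 = M + 66 = 66 + M$)
$s{\left(O{\left(46 \right)},962 + 1063 \right)} - 4837714 = \left(66 + \left(962 + 1063\right)\right) - 4837714 = \left(66 + 2025\right) - 4837714 = 2091 - 4837714 = -4835623$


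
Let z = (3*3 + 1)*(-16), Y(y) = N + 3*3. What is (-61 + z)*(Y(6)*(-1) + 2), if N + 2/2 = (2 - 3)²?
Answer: 1547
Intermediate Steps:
N = 0 (N = -1 + (2 - 3)² = -1 + (-1)² = -1 + 1 = 0)
Y(y) = 9 (Y(y) = 0 + 3*3 = 0 + 9 = 9)
z = -160 (z = (9 + 1)*(-16) = 10*(-16) = -160)
(-61 + z)*(Y(6)*(-1) + 2) = (-61 - 160)*(9*(-1) + 2) = -221*(-9 + 2) = -221*(-7) = 1547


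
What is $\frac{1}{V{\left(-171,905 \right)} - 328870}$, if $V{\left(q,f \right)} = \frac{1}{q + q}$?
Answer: $- \frac{342}{112473541} \approx -3.0407 \cdot 10^{-6}$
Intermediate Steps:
$V{\left(q,f \right)} = \frac{1}{2 q}$
$\frac{1}{V{\left(-171,905 \right)} - 328870} = \frac{1}{\frac{1}{2 \left(-171\right)} - 328870} = \frac{1}{\frac{1}{2} \left(- \frac{1}{171}\right) - 328870} = \frac{1}{- \frac{1}{342} - 328870} = \frac{1}{- \frac{112473541}{342}} = - \frac{342}{112473541}$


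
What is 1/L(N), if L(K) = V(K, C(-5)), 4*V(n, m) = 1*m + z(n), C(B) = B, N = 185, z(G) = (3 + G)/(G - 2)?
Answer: -732/727 ≈ -1.0069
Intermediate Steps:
z(G) = (3 + G)/(-2 + G)
V(n, m) = m/4 + (3 + n)/(4*(-2 + n)) (V(n, m) = (1*m + (3 + n)/(-2 + n))/4 = (m + (3 + n)/(-2 + n))/4 = m/4 + (3 + n)/(4*(-2 + n)))
L(K) = (13 - 4*K)/(4*(-2 + K)) (L(K) = (3 + K - 5*(-2 + K))/(4*(-2 + K)) = (3 + K + (10 - 5*K))/(4*(-2 + K)) = (13 - 4*K)/(4*(-2 + K)))
1/L(N) = 1/((13/4 - 1*185)/(-2 + 185)) = 1/((13/4 - 185)/183) = 1/((1/183)*(-727/4)) = 1/(-727/732) = -732/727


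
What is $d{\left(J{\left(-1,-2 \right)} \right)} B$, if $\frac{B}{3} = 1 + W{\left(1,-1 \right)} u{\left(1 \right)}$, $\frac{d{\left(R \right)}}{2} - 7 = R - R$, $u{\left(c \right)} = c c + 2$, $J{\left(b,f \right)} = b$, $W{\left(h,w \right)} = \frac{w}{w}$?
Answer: $168$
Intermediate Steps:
$W{\left(h,w \right)} = 1$
$u{\left(c \right)} = 2 + c^{2}$ ($u{\left(c \right)} = c^{2} + 2 = 2 + c^{2}$)
$d{\left(R \right)} = 14$ ($d{\left(R \right)} = 14 + 2 \left(R - R\right) = 14 + 2 \cdot 0 = 14 + 0 = 14$)
$B = 12$ ($B = 3 \left(1 + 1 \left(2 + 1^{2}\right)\right) = 3 \left(1 + 1 \left(2 + 1\right)\right) = 3 \left(1 + 1 \cdot 3\right) = 3 \left(1 + 3\right) = 3 \cdot 4 = 12$)
$d{\left(J{\left(-1,-2 \right)} \right)} B = 14 \cdot 12 = 168$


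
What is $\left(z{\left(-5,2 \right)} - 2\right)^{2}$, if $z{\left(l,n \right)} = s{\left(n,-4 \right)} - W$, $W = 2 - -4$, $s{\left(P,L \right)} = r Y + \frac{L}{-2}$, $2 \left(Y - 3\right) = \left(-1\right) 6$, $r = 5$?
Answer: $36$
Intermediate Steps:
$Y = 0$ ($Y = 3 + \frac{\left(-1\right) 6}{2} = 3 + \frac{1}{2} \left(-6\right) = 3 - 3 = 0$)
$s{\left(P,L \right)} = - \frac{L}{2}$ ($s{\left(P,L \right)} = 5 \cdot 0 + \frac{L}{-2} = 0 + L \left(- \frac{1}{2}\right) = 0 - \frac{L}{2} = - \frac{L}{2}$)
$W = 6$ ($W = 2 + 4 = 6$)
$z{\left(l,n \right)} = -4$ ($z{\left(l,n \right)} = \left(- \frac{1}{2}\right) \left(-4\right) - 6 = 2 - 6 = -4$)
$\left(z{\left(-5,2 \right)} - 2\right)^{2} = \left(-4 - 2\right)^{2} = \left(-6\right)^{2} = 36$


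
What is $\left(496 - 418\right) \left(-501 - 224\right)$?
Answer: $-56550$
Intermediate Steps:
$\left(496 - 418\right) \left(-501 - 224\right) = 78 \left(-725\right) = -56550$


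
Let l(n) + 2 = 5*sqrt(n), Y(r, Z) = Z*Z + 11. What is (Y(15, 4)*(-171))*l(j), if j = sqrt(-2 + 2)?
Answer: 9234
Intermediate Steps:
j = 0 (j = sqrt(0) = 0)
Y(r, Z) = 11 + Z**2 (Y(r, Z) = Z**2 + 11 = 11 + Z**2)
l(n) = -2 + 5*sqrt(n)
(Y(15, 4)*(-171))*l(j) = ((11 + 4**2)*(-171))*(-2 + 5*sqrt(0)) = ((11 + 16)*(-171))*(-2 + 5*0) = (27*(-171))*(-2 + 0) = -4617*(-2) = 9234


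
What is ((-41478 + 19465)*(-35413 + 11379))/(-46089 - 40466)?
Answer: -529060442/86555 ≈ -6112.4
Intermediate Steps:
((-41478 + 19465)*(-35413 + 11379))/(-46089 - 40466) = -22013*(-24034)/(-86555) = 529060442*(-1/86555) = -529060442/86555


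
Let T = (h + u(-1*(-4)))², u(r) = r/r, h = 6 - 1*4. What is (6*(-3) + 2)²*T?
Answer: 2304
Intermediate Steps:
h = 2 (h = 6 - 4 = 2)
u(r) = 1
T = 9 (T = (2 + 1)² = 3² = 9)
(6*(-3) + 2)²*T = (6*(-3) + 2)²*9 = (-18 + 2)²*9 = (-16)²*9 = 256*9 = 2304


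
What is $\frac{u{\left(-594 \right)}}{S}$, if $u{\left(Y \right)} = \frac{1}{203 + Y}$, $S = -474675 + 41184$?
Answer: $\frac{1}{169494981} \approx 5.8999 \cdot 10^{-9}$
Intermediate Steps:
$S = -433491$
$\frac{u{\left(-594 \right)}}{S} = \frac{1}{\left(203 - 594\right) \left(-433491\right)} = \frac{1}{-391} \left(- \frac{1}{433491}\right) = \left(- \frac{1}{391}\right) \left(- \frac{1}{433491}\right) = \frac{1}{169494981}$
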